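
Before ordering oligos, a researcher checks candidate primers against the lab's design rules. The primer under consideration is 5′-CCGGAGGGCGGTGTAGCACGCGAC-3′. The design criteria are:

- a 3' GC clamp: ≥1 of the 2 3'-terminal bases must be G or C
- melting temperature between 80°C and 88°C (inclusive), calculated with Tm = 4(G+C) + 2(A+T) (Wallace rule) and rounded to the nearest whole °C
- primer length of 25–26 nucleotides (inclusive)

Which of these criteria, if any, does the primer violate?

Base counts: A=4, T=2, G=11, C=7 (length 24).
GC clamp: 3' end AC has 1 G/C ✓
Tm: Tm = 2·6 + 4·18 = 84°C ✓
length: length 24, outside 25–26 ✗

Fails: length.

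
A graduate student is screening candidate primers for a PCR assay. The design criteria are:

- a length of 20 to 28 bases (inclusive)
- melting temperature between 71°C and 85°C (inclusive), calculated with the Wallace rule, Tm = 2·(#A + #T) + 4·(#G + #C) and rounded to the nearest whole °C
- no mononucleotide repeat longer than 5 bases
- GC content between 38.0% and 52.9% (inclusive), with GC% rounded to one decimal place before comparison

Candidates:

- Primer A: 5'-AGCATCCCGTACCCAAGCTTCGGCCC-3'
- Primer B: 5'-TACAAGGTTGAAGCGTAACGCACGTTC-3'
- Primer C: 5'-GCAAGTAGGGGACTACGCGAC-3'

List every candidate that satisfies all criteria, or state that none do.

Primer B only.

Primer A (26 nt, A=5 T=4 G=5 C=12): length 26 ✓; Tm = 2·9 + 4·17 = 86°C, outside 71–85°C ✗; longest run = 3 ✓; GC 17/26 = 65.4%, outside 38.0–52.9% ✗ — fails.
Primer B (27 nt, A=8 T=6 G=7 C=6): length 27 ✓; Tm = 2·14 + 4·13 = 80°C ✓; longest run = 2 ✓; GC 13/27 = 48.1% ✓ — passes.
Primer C (21 nt, A=6 T=2 G=8 C=5): length 21 ✓; Tm = 2·8 + 4·13 = 68°C, outside 71–85°C ✗; longest run = 4 ✓; GC 13/21 = 61.9%, outside 38.0–52.9% ✗ — fails.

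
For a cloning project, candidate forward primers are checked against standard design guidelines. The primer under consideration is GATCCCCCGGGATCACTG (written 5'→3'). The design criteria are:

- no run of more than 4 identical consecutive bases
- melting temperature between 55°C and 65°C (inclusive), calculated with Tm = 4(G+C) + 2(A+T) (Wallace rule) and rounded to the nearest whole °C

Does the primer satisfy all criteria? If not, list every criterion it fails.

Fails: homopolymer run.

Base counts: A=3, T=3, G=5, C=7 (length 18).
homopolymer run: longest run = 5, exceeds 4 ✗
Tm: Tm = 2·6 + 4·12 = 60°C ✓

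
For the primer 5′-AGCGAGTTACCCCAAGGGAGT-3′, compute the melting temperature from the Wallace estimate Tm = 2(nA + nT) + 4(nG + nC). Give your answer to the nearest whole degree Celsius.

66°C

Base counts: A=6, T=3, G=7, C=5 (length 21).
Tm = 2·(6+3) + 4·(7+5) = 2·9 + 4·12 = 18 + 48 = 66°C.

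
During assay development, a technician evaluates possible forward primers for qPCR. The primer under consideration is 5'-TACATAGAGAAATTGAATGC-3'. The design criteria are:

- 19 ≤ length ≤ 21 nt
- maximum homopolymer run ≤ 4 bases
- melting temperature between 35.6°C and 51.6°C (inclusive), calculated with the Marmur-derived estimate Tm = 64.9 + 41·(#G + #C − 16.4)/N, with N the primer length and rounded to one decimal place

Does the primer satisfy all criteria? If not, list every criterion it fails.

Base counts: A=9, T=5, G=4, C=2 (length 20).
length: length 20 ✓
homopolymer run: longest run = 3 ✓
Tm: Tm = 64.9 + 41·(6 − 16.4)/20 = 43.6°C ✓

Meets all criteria.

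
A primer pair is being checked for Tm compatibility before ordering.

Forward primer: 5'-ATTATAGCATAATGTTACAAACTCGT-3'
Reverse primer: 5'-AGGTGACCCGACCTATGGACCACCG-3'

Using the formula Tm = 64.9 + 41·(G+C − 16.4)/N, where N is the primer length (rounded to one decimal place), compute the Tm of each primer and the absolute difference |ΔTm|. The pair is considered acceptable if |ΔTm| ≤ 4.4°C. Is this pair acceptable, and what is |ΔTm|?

|ΔTm| = 14.1°C; the pair is not acceptable.

Forward: G+C = 7, N = 26 → Tm = 64.9 + 41·(7 − 16.4)/26 = 50.1°C.
Reverse: G+C = 16, N = 25 → Tm = 64.9 + 41·(16 − 16.4)/25 = 64.2°C.
|ΔTm| = |50.1 − 64.2| = 14.1°C, > 4.4°C.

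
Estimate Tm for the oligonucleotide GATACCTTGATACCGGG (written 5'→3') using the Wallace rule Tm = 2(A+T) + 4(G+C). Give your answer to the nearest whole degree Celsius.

52°C

Base counts: A=4, T=4, G=5, C=4 (length 17).
Tm = 2·(4+4) + 4·(5+4) = 2·8 + 4·9 = 16 + 36 = 52°C.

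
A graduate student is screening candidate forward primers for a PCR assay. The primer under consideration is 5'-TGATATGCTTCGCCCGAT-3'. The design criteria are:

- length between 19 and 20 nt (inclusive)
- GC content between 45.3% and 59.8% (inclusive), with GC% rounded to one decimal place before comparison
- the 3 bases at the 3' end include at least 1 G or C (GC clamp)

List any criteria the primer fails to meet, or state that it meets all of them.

Base counts: A=3, T=6, G=4, C=5 (length 18).
length: length 18, outside 19–20 ✗
GC content: GC 9/18 = 50.0% ✓
GC clamp: 3' end GAT has 1 G/C ✓

Fails: length.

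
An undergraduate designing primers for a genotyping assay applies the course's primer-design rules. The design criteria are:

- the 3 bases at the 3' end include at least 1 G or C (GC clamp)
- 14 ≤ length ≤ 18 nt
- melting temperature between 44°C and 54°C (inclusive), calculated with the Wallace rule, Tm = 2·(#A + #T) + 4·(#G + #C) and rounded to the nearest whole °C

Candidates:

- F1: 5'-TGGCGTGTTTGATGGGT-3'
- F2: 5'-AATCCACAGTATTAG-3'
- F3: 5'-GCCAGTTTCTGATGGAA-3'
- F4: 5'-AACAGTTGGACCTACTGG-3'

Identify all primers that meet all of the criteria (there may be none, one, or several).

F1 (17 nt, A=1 T=7 G=8 C=1): 3' end GGT has 2 G/C ✓; length 17 ✓; Tm = 2·8 + 4·9 = 52°C ✓ — passes.
F2 (15 nt, A=6 T=4 G=2 C=3): 3' end TAG has 1 G/C ✓; length 15 ✓; Tm = 2·10 + 4·5 = 40°C, outside 44–54°C ✗ — fails.
F3 (17 nt, A=4 T=5 G=5 C=3): 3' end GAA has 1 G/C ✓; length 17 ✓; Tm = 2·9 + 4·8 = 50°C ✓ — passes.
F4 (18 nt, A=5 T=4 G=5 C=4): 3' end TGG has 2 G/C ✓; length 18 ✓; Tm = 2·9 + 4·9 = 54°C ✓ — passes.

F1, F3 and F4.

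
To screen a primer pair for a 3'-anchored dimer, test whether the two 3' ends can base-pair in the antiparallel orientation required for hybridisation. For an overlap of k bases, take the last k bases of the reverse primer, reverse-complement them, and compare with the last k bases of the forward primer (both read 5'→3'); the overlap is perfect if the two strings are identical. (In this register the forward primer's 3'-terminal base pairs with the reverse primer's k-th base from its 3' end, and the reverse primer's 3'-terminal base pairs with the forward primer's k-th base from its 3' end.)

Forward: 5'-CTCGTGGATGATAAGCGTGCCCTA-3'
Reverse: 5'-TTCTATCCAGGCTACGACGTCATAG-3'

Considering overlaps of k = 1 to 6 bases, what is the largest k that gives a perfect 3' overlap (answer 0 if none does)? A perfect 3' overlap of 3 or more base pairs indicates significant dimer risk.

Last 6 bases (5'→3') — forward …GCCCTA, reverse …TCATAG.
Reverse complement of the reverse primer's last 6 bases: CTATGA; its first k bases are the reverse complement of the reverse primer's last k bases, so a perfect k-base overlap needs the forward primer's last k bases to equal them.
Comparing (forward last k vs required): k=1: A vs C ✗; k=2: TA vs CT ✗; k=3: CTA vs CTA ✓; k=4: CCTA vs CTAT ✗; k=5: CCCTA vs CTATG ✗; k=6: GCCCTA vs CTATGA ✗.
Only k = 3 is perfect, so the longest perfect 3' overlap is 3.

Longest perfect overlap: 3 complementary base pairs; significant dimer risk (threshold 3).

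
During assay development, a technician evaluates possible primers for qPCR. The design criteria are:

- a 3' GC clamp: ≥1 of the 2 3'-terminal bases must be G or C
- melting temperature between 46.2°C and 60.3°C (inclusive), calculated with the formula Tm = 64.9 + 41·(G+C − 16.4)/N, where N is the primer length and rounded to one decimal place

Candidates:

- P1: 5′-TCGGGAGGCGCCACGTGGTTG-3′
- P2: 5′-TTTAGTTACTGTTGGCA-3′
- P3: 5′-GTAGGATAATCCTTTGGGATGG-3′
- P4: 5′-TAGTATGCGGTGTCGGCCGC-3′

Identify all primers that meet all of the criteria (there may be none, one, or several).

P1 (21 nt, A=2 T=4 G=10 C=5): 3' end TG has 1 G/C ✓; Tm = 64.9 + 41·(15 − 16.4)/21 = 62.2°C, outside 46.2–60.3°C ✗ — fails.
P2 (17 nt, A=3 T=8 G=4 C=2): 3' end CA has 1 G/C ✓; Tm = 64.9 + 41·(6 − 16.4)/17 = 39.8°C, outside 46.2–60.3°C ✗ — fails.
P3 (22 nt, A=5 T=7 G=8 C=2): 3' end GG has 2 G/C ✓; Tm = 64.9 + 41·(10 − 16.4)/22 = 53.0°C ✓ — passes.
P4 (20 nt, A=2 T=5 G=8 C=5): 3' end GC has 2 G/C ✓; Tm = 64.9 + 41·(13 − 16.4)/20 = 57.9°C ✓ — passes.

P3 and P4.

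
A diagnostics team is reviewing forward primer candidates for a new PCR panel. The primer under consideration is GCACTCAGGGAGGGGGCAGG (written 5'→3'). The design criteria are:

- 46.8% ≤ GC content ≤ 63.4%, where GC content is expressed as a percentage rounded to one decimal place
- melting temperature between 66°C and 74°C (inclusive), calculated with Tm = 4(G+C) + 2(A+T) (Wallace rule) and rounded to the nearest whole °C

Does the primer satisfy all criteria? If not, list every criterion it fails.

Base counts: A=4, T=1, G=11, C=4 (length 20).
GC content: GC 15/20 = 75.0%, outside 46.8–63.4% ✗
Tm: Tm = 2·5 + 4·15 = 70°C ✓

Fails: GC content.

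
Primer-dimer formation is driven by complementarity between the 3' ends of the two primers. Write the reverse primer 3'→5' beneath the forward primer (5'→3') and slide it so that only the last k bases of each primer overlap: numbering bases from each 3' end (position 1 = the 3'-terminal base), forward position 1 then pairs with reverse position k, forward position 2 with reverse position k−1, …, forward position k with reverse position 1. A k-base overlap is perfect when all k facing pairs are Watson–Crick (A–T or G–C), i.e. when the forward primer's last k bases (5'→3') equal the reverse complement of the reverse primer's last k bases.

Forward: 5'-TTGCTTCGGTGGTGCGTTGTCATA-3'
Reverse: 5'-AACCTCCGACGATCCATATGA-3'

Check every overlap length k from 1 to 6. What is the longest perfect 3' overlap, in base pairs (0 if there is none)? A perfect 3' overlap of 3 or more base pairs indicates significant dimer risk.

Last 6 bases (5'→3') — forward …GTCATA, reverse …ATATGA.
Reverse complement of the reverse primer's last 6 bases: TCATAT; its first k bases are the reverse complement of the reverse primer's last k bases, so a perfect k-base overlap needs the forward primer's last k bases to equal them.
Comparing (forward last k vs required): k=1: A vs T ✗; k=2: TA vs TC ✗; k=3: ATA vs TCA ✗; k=4: CATA vs TCAT ✗; k=5: TCATA vs TCATA ✓; k=6: GTCATA vs TCATAT ✗.
Only k = 5 is perfect, so the longest perfect 3' overlap is 5.

Longest perfect overlap: 5 complementary base pairs; significant dimer risk (threshold 3).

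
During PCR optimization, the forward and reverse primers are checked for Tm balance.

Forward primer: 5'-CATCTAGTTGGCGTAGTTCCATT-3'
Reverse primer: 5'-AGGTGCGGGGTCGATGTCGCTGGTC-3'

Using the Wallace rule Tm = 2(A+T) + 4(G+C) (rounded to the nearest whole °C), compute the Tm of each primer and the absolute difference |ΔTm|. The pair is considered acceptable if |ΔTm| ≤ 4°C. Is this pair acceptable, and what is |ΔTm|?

Forward: A=4 T=9 G=5 C=5 → Tm = 2·13 + 4·10 = 66°C.
Reverse: A=2 T=6 G=12 C=5 → Tm = 2·8 + 4·17 = 84°C.
|ΔTm| = |66 − 84| = 18°C, > 4°C.

|ΔTm| = 18°C; the pair is not acceptable.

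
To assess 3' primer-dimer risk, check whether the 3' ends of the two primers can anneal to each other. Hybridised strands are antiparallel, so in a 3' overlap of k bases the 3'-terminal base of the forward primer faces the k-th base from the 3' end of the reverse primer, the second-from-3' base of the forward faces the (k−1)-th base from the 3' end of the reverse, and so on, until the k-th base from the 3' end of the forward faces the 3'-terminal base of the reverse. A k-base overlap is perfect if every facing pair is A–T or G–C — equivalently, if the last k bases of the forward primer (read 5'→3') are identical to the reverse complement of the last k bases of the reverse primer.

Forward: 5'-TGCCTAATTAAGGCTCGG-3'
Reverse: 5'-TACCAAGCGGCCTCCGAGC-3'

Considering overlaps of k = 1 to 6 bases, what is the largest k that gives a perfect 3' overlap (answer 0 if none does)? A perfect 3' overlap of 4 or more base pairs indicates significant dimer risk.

Longest perfect overlap: 6 complementary base pairs; significant dimer risk (threshold 4).

Last 6 bases (5'→3') — forward …GCTCGG, reverse …CCGAGC.
Reverse complement of the reverse primer's last 6 bases: GCTCGG; its first k bases are the reverse complement of the reverse primer's last k bases, so a perfect k-base overlap needs the forward primer's last k bases to equal them.
Comparing (forward last k vs required): k=1: G vs G ✓; k=2: GG vs GC ✗; k=3: CGG vs GCT ✗; k=4: TCGG vs GCTC ✗; k=5: CTCGG vs GCTCG ✗; k=6: GCTCGG vs GCTCGG ✓.
Perfect overlaps at k = 1, 6; the largest is 6.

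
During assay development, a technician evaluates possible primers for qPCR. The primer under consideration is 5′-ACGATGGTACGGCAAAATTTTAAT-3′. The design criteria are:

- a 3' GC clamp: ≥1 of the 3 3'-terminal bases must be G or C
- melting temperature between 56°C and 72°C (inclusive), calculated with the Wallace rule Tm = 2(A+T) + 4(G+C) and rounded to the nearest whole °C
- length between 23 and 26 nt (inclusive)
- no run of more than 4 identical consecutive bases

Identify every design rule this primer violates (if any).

Base counts: A=9, T=7, G=5, C=3 (length 24).
GC clamp: 3' end AAT has 0 G/C, need ≥1 ✗
Tm: Tm = 2·16 + 4·8 = 64°C ✓
length: length 24 ✓
homopolymer run: longest run = 4 ✓

Fails: GC clamp.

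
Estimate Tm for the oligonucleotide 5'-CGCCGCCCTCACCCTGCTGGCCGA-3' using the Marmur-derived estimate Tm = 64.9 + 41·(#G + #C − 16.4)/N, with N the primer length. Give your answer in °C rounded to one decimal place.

69.3°C

Base counts: A=2, T=3, G=6, C=13; G+C = 19, N = 24.
Tm = 64.9 + 41·(19 − 16.4)/24 = 64.9 + 106.60/24 = 69.3°C.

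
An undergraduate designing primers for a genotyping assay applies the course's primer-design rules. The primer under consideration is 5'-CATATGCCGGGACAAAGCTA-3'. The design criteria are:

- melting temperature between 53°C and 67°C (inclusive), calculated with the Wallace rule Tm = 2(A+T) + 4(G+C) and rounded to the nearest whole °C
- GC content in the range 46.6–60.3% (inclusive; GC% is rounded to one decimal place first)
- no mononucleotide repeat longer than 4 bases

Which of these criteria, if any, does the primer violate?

Base counts: A=7, T=3, G=5, C=5 (length 20).
Tm: Tm = 2·10 + 4·10 = 60°C ✓
GC content: GC 10/20 = 50.0% ✓
homopolymer run: longest run = 3 ✓

Meets all criteria.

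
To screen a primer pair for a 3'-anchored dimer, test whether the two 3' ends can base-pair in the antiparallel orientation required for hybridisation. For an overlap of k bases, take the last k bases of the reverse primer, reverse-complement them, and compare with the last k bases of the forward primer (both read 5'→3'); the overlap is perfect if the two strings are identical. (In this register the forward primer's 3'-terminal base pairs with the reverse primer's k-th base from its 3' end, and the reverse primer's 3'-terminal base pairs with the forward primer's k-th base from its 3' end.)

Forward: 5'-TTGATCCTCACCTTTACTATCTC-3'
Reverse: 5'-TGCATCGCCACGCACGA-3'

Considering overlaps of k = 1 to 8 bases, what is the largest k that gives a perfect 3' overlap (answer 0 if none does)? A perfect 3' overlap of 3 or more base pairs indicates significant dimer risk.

Last 8 bases (5'→3') — forward …ACTATCTC, reverse …ACGCACGA.
Reverse complement of the reverse primer's last 8 bases: TCGTGCGT; its first k bases are the reverse complement of the reverse primer's last k bases, so a perfect k-base overlap needs the forward primer's last k bases to equal them.
Comparing (forward last k vs required): k=1: C vs T ✗; k=2: TC vs TC ✓; k=3: CTC vs TCG ✗; k=4: TCTC vs TCGT ✗; k=5: ATCTC vs TCGTG ✗; k=6: TATCTC vs TCGTGC ✗; k=7: CTATCTC vs TCGTGCG ✗; k=8: ACTATCTC vs TCGTGCGT ✗.
Only k = 2 is perfect, so the longest perfect 3' overlap is 2.

Longest perfect overlap: 2 complementary base pairs; below the dimer-risk threshold (threshold 3).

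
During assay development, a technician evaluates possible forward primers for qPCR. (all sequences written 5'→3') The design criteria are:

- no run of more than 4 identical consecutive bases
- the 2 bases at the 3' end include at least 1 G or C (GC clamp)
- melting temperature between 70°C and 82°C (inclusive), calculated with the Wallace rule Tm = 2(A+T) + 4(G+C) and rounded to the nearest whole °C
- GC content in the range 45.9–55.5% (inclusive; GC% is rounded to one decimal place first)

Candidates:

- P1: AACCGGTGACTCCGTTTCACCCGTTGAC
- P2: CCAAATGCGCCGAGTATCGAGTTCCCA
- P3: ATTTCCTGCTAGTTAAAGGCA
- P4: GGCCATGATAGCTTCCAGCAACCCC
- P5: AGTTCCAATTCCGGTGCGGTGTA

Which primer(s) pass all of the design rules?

None of the candidates satisfy all criteria.

P1 (28 nt, A=5 T=7 G=6 C=10): longest run = 3 ✓; 3' end AC has 1 G/C ✓; Tm = 2·12 + 4·16 = 88°C, outside 70–82°C ✗; GC 16/28 = 57.1%, outside 45.9–55.5% ✗ — fails.
P2 (27 nt, A=7 T=5 G=6 C=9): longest run = 3 ✓; 3' end CA has 1 G/C ✓; Tm = 2·12 + 4·15 = 84°C, outside 70–82°C ✗; GC 15/27 = 55.6%, outside 45.9–55.5% ✗ — fails.
P3 (21 nt, A=6 T=7 G=4 C=4): longest run = 3 ✓; 3' end CA has 1 G/C ✓; Tm = 2·13 + 4·8 = 58°C, outside 70–82°C ✗; GC 8/21 = 38.1%, outside 45.9–55.5% ✗ — fails.
P4 (25 nt, A=6 T=4 G=5 C=10): longest run = 4 ✓; 3' end CC has 2 G/C ✓; Tm = 2·10 + 4·15 = 80°C ✓; GC 15/25 = 60.0%, outside 45.9–55.5% ✗ — fails.
P5 (23 nt, A=4 T=7 G=7 C=5): longest run = 2 ✓; 3' end TA has 0 G/C, need ≥1 ✗; Tm = 2·11 + 4·12 = 70°C ✓; GC 12/23 = 52.2% ✓ — fails.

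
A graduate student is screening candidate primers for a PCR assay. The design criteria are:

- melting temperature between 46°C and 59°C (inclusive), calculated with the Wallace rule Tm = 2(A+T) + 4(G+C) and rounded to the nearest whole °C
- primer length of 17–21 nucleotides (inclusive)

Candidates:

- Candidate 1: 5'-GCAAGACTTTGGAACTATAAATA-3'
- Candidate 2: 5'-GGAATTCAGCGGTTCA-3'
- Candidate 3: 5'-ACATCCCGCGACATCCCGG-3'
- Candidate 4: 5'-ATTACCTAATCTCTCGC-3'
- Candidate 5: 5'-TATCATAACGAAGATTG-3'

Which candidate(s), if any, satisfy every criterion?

Candidate 1 (23 nt, A=10 T=6 G=4 C=3): Tm = 2·16 + 4·7 = 60°C, outside 46–59°C ✗; length 23, outside 17–21 ✗ — fails.
Candidate 2 (16 nt, A=4 T=4 G=5 C=3): Tm = 2·8 + 4·8 = 48°C ✓; length 16, outside 17–21 ✗ — fails.
Candidate 3 (19 nt, A=4 T=2 G=4 C=9): Tm = 2·6 + 4·13 = 64°C, outside 46–59°C ✗; length 19 ✓ — fails.
Candidate 4 (17 nt, A=4 T=6 G=1 C=6): Tm = 2·10 + 4·7 = 48°C ✓; length 17 ✓ — passes.
Candidate 5 (17 nt, A=7 T=5 G=3 C=2): Tm = 2·12 + 4·5 = 44°C, outside 46–59°C ✗; length 17 ✓ — fails.

Candidate 4 only.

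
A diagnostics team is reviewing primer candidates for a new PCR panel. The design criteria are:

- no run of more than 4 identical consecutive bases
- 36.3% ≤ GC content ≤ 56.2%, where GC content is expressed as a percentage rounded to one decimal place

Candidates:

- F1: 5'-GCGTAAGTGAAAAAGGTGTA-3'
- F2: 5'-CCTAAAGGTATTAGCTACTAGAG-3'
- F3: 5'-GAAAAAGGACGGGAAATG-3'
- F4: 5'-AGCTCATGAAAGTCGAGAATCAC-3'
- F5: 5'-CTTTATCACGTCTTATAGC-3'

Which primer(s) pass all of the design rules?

F2, F4 and F5.

F1 (20 nt, A=8 T=4 G=7 C=1): longest run = 5, exceeds 4 ✗; GC 8/20 = 40.0% ✓ — fails.
F2 (23 nt, A=8 T=6 G=5 C=4): longest run = 3 ✓; GC 9/23 = 39.1% ✓ — passes.
F3 (18 nt, A=9 T=1 G=7 C=1): longest run = 5, exceeds 4 ✗; GC 8/18 = 44.4% ✓ — fails.
F4 (23 nt, A=9 T=4 G=5 C=5): longest run = 3 ✓; GC 10/23 = 43.5% ✓ — passes.
F5 (19 nt, A=4 T=8 G=2 C=5): longest run = 3 ✓; GC 7/19 = 36.8% ✓ — passes.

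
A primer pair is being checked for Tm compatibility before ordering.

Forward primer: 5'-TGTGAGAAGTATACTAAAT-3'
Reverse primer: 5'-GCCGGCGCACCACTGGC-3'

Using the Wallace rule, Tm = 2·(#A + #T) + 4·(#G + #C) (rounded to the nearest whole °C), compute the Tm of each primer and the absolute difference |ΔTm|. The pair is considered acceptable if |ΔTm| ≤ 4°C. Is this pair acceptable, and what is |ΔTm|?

|ΔTm| = 14°C; the pair is not acceptable.

Forward: A=8 T=6 G=4 C=1 → Tm = 2·14 + 4·5 = 48°C.
Reverse: A=2 T=1 G=6 C=8 → Tm = 2·3 + 4·14 = 62°C.
|ΔTm| = |48 − 62| = 14°C, > 4°C.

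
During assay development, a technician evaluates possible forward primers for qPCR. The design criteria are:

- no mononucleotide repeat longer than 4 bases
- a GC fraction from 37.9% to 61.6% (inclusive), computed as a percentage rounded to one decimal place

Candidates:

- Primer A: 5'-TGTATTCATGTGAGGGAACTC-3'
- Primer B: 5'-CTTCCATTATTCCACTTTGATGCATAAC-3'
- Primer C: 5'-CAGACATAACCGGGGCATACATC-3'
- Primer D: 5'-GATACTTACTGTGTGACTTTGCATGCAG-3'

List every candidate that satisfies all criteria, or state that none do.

Primer A, Primer C and Primer D.

Primer A (21 nt, A=5 T=7 G=6 C=3): longest run = 3 ✓; GC 9/21 = 42.9% ✓ — passes.
Primer B (28 nt, A=7 T=11 G=2 C=8): longest run = 3 ✓; GC 10/28 = 35.7%, outside 37.9–61.6% ✗ — fails.
Primer C (23 nt, A=8 T=3 G=5 C=7): longest run = 4 ✓; GC 12/23 = 52.2% ✓ — passes.
Primer D (28 nt, A=6 T=10 G=7 C=5): longest run = 3 ✓; GC 12/28 = 42.9% ✓ — passes.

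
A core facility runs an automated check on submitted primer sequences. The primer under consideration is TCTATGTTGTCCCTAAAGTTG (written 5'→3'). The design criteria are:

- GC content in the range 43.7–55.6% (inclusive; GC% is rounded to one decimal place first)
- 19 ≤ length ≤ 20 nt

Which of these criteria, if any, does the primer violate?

Base counts: A=4, T=9, G=4, C=4 (length 21).
GC content: GC 8/21 = 38.1%, outside 43.7–55.6% ✗
length: length 21, outside 19–20 ✗

Fails: GC content, length.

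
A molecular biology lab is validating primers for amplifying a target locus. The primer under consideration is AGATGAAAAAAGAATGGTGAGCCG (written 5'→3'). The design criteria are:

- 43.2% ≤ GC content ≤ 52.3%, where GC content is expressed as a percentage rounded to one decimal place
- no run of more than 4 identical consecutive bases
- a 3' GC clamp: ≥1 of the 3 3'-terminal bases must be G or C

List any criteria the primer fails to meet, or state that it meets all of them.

Base counts: A=11, T=3, G=8, C=2 (length 24).
GC content: GC 10/24 = 41.7%, outside 43.2–52.3% ✗
homopolymer run: longest run = 6, exceeds 4 ✗
GC clamp: 3' end CCG has 3 G/C ✓

Fails: GC content, homopolymer run.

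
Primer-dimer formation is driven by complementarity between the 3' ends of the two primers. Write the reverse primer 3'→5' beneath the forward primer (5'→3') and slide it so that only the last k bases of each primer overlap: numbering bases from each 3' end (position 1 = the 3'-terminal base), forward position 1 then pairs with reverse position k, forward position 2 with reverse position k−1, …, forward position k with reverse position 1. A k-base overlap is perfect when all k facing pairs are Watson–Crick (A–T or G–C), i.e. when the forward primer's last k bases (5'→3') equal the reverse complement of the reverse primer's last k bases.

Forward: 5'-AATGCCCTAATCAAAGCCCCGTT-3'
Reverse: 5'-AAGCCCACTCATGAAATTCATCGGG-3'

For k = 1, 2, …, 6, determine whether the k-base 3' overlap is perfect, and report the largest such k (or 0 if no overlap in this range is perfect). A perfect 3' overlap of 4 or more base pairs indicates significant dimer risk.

Longest perfect overlap: 0 complementary base pairs; below the dimer-risk threshold (threshold 4).

Last 6 bases (5'→3') — forward …CCCGTT, reverse …ATCGGG.
Reverse complement of the reverse primer's last 6 bases: CCCGAT; its first k bases are the reverse complement of the reverse primer's last k bases, so a perfect k-base overlap needs the forward primer's last k bases to equal them.
Comparing (forward last k vs required): k=1: T vs C ✗; k=2: TT vs CC ✗; k=3: GTT vs CCC ✗; k=4: CGTT vs CCCG ✗; k=5: CCGTT vs CCCGA ✗; k=6: CCCGTT vs CCCGAT ✗.
No overlap length from 1 to 6 is perfect, so the longest perfect 3' overlap is 0.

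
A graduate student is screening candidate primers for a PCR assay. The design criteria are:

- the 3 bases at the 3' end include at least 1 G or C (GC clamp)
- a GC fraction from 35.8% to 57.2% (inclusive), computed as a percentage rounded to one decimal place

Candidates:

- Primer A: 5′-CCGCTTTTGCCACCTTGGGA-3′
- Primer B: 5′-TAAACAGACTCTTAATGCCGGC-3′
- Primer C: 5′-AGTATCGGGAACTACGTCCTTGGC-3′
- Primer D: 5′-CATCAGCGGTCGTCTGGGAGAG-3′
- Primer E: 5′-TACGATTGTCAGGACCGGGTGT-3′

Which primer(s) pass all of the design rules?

Primer A (20 nt, A=2 T=6 G=5 C=7): 3' end GGA has 2 G/C ✓; GC 12/20 = 60.0%, outside 35.8–57.2% ✗ — fails.
Primer B (22 nt, A=7 T=5 G=4 C=6): 3' end GGC has 3 G/C ✓; GC 10/22 = 45.5% ✓ — passes.
Primer C (24 nt, A=5 T=6 G=7 C=6): 3' end GGC has 3 G/C ✓; GC 13/24 = 54.2% ✓ — passes.
Primer D (22 nt, A=4 T=4 G=9 C=5): 3' end GAG has 2 G/C ✓; GC 14/22 = 63.6%, outside 35.8–57.2% ✗ — fails.
Primer E (22 nt, A=4 T=6 G=8 C=4): 3' end TGT has 1 G/C ✓; GC 12/22 = 54.5% ✓ — passes.

Primer B, Primer C and Primer E.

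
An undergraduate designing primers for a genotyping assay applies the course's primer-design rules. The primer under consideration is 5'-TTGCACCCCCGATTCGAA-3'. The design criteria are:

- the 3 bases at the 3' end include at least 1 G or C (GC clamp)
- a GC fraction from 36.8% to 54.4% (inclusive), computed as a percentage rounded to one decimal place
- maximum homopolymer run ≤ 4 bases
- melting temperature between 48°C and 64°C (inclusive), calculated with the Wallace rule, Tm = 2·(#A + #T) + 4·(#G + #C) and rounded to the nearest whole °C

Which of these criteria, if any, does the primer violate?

Fails: GC content, homopolymer run.

Base counts: A=4, T=4, G=3, C=7 (length 18).
GC clamp: 3' end GAA has 1 G/C ✓
GC content: GC 10/18 = 55.6%, outside 36.8–54.4% ✗
homopolymer run: longest run = 5, exceeds 4 ✗
Tm: Tm = 2·8 + 4·10 = 56°C ✓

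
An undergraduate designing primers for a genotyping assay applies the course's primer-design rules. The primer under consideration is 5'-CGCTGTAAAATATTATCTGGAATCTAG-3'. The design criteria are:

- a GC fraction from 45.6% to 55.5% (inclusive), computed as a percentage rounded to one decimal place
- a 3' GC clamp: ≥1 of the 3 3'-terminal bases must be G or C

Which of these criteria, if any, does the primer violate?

Base counts: A=9, T=9, G=5, C=4 (length 27).
GC content: GC 9/27 = 33.3%, outside 45.6–55.5% ✗
GC clamp: 3' end TAG has 1 G/C ✓

Fails: GC content.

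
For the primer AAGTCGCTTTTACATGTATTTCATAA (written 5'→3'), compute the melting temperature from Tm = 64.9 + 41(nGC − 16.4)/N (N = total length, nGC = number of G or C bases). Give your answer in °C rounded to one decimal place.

Base counts: A=8, T=11, G=3, C=4; G+C = 7, N = 26.
Tm = 64.9 + 41·(7 − 16.4)/26 = 64.9 + -385.40/26 = 50.1°C.

50.1°C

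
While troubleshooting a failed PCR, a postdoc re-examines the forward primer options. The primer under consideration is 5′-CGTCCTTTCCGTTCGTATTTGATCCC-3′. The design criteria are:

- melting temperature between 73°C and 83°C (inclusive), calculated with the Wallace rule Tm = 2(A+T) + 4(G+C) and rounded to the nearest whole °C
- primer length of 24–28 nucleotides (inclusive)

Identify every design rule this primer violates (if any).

Base counts: A=2, T=11, G=4, C=9 (length 26).
Tm: Tm = 2·13 + 4·13 = 78°C ✓
length: length 26 ✓

Meets all criteria.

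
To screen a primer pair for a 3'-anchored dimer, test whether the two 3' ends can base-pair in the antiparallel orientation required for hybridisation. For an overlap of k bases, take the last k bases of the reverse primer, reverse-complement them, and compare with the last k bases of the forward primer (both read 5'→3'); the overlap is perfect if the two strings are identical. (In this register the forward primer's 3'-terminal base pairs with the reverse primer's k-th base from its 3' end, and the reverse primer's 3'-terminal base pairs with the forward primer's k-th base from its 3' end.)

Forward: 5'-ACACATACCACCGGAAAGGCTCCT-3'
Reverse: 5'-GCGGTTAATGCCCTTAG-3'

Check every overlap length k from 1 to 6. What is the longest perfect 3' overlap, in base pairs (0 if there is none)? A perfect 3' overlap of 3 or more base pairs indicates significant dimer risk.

Last 6 bases (5'→3') — forward …GCTCCT, reverse …CCTTAG.
Reverse complement of the reverse primer's last 6 bases: CTAAGG; its first k bases are the reverse complement of the reverse primer's last k bases, so a perfect k-base overlap needs the forward primer's last k bases to equal them.
Comparing (forward last k vs required): k=1: T vs C ✗; k=2: CT vs CT ✓; k=3: CCT vs CTA ✗; k=4: TCCT vs CTAA ✗; k=5: CTCCT vs CTAAG ✗; k=6: GCTCCT vs CTAAGG ✗.
Only k = 2 is perfect, so the longest perfect 3' overlap is 2.

Longest perfect overlap: 2 complementary base pairs; below the dimer-risk threshold (threshold 3).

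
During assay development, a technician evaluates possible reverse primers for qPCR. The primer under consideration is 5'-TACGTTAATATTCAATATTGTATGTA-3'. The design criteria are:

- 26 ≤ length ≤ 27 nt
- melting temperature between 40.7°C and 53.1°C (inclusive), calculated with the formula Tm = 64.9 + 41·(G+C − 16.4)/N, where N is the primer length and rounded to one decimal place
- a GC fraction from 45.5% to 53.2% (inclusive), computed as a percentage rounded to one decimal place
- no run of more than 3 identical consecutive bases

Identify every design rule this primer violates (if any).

Base counts: A=9, T=12, G=3, C=2 (length 26).
length: length 26 ✓
Tm: Tm = 64.9 + 41·(5 − 16.4)/26 = 46.9°C ✓
GC content: GC 5/26 = 19.2%, outside 45.5–53.2% ✗
homopolymer run: longest run = 2 ✓

Fails: GC content.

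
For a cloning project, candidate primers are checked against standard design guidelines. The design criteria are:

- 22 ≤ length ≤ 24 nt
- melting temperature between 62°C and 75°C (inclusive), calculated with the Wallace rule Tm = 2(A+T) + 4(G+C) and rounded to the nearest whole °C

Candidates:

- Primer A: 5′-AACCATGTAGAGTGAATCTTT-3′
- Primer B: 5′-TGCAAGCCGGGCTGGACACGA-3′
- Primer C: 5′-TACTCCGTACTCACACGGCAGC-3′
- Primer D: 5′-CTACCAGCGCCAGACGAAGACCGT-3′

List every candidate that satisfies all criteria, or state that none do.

Primer A (21 nt, A=7 T=7 G=4 C=3): length 21, outside 22–24 ✗; Tm = 2·14 + 4·7 = 56°C, outside 62–75°C ✗ — fails.
Primer B (21 nt, A=5 T=2 G=8 C=6): length 21, outside 22–24 ✗; Tm = 2·7 + 4·14 = 70°C ✓ — fails.
Primer C (22 nt, A=5 T=4 G=4 C=9): length 22 ✓; Tm = 2·9 + 4·13 = 70°C ✓ — passes.
Primer D (24 nt, A=7 T=2 G=6 C=9): length 24 ✓; Tm = 2·9 + 4·15 = 78°C, outside 62–75°C ✗ — fails.

Primer C only.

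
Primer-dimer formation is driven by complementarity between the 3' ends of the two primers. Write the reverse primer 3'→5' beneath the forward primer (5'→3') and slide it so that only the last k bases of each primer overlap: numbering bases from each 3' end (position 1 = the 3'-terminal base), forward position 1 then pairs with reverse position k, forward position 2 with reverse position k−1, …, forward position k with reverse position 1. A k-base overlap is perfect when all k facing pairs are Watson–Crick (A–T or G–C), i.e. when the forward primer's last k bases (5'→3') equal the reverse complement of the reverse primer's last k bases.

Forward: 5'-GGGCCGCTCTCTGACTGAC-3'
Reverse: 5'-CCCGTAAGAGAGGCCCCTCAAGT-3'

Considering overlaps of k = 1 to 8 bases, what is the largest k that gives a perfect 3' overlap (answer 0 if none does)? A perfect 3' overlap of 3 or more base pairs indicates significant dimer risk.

Last 8 bases (5'→3') — forward …TGACTGAC, reverse …CCTCAAGT.
Reverse complement of the reverse primer's last 8 bases: ACTTGAGG; its first k bases are the reverse complement of the reverse primer's last k bases, so a perfect k-base overlap needs the forward primer's last k bases to equal them.
Comparing (forward last k vs required): k=1: C vs A ✗; k=2: AC vs AC ✓; k=3: GAC vs ACT ✗; k=4: TGAC vs ACTT ✗; k=5: CTGAC vs ACTTG ✗; k=6: ACTGAC vs ACTTGA ✗; k=7: GACTGAC vs ACTTGAG ✗; k=8: TGACTGAC vs ACTTGAGG ✗.
Only k = 2 is perfect, so the longest perfect 3' overlap is 2.

Longest perfect overlap: 2 complementary base pairs; below the dimer-risk threshold (threshold 3).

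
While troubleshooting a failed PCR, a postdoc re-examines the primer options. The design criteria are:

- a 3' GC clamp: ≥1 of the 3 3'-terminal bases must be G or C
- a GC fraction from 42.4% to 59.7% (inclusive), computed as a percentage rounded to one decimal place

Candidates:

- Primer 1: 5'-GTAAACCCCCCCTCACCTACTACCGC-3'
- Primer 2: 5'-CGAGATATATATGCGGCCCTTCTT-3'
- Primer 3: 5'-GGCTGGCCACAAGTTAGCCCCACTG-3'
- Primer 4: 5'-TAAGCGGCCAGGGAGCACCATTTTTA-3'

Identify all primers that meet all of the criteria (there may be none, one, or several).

Primer 1 (26 nt, A=6 T=4 G=2 C=14): 3' end CGC has 3 G/C ✓; GC 16/26 = 61.5%, outside 42.4–59.7% ✗ — fails.
Primer 2 (24 nt, A=5 T=8 G=5 C=6): 3' end CTT has 1 G/C ✓; GC 11/24 = 45.8% ✓ — passes.
Primer 3 (25 nt, A=5 T=4 G=7 C=9): 3' end CTG has 2 G/C ✓; GC 16/25 = 64.0%, outside 42.4–59.7% ✗ — fails.
Primer 4 (26 nt, A=7 T=6 G=7 C=6): 3' end TTA has 0 G/C, need ≥1 ✗; GC 13/26 = 50.0% ✓ — fails.

Primer 2 only.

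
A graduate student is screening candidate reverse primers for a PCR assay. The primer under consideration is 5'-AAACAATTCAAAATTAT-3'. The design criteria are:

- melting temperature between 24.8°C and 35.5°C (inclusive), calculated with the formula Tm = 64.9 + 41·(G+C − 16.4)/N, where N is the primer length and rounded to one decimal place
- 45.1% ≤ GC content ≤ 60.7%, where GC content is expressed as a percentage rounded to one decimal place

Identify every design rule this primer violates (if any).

Fails: GC content.

Base counts: A=10, T=5, G=0, C=2 (length 17).
Tm: Tm = 64.9 + 41·(2 − 16.4)/17 = 30.2°C ✓
GC content: GC 2/17 = 11.8%, outside 45.1–60.7% ✗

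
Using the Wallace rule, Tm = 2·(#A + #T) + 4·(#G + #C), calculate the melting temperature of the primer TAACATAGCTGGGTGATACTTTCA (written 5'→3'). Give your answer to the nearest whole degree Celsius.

66°C

Base counts: A=7, T=8, G=5, C=4 (length 24).
Tm = 2·(7+8) + 4·(5+4) = 2·15 + 4·9 = 30 + 36 = 66°C.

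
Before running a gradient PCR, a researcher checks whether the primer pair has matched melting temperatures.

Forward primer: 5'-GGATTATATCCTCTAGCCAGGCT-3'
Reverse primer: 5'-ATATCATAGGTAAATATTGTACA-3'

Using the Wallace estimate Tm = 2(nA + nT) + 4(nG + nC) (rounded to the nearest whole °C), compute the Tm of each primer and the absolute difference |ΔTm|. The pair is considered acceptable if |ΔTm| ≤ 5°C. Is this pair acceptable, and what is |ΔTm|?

Forward: A=5 T=7 G=5 C=6 → Tm = 2·12 + 4·11 = 68°C.
Reverse: A=10 T=8 G=3 C=2 → Tm = 2·18 + 4·5 = 56°C.
|ΔTm| = |68 − 56| = 12°C, > 5°C.

|ΔTm| = 12°C; the pair is not acceptable.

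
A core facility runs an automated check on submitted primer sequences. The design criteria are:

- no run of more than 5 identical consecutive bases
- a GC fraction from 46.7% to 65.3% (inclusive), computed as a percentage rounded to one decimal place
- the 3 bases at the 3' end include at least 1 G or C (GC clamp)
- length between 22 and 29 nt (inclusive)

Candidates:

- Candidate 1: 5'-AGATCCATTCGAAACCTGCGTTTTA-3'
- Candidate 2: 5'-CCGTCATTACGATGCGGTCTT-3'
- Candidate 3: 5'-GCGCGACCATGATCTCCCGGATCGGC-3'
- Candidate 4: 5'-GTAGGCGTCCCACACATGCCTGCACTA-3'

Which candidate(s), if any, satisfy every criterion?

Candidate 4 only.

Candidate 1 (25 nt, A=7 T=8 G=4 C=6): longest run = 4 ✓; GC 10/25 = 40.0%, outside 46.7–65.3% ✗; 3' end TTA has 0 G/C, need ≥1 ✗; length 25 ✓ — fails.
Candidate 2 (21 nt, A=3 T=7 G=5 C=6): longest run = 2 ✓; GC 11/21 = 52.4% ✓; 3' end CTT has 1 G/C ✓; length 21, outside 22–29 ✗ — fails.
Candidate 3 (26 nt, A=4 T=4 G=8 C=10): longest run = 3 ✓; GC 18/26 = 69.2%, outside 46.7–65.3% ✗; 3' end GGC has 3 G/C ✓; length 26 ✓ — fails.
Candidate 4 (27 nt, A=6 T=5 G=6 C=10): longest run = 3 ✓; GC 16/27 = 59.3% ✓; 3' end CTA has 1 G/C ✓; length 27 ✓ — passes.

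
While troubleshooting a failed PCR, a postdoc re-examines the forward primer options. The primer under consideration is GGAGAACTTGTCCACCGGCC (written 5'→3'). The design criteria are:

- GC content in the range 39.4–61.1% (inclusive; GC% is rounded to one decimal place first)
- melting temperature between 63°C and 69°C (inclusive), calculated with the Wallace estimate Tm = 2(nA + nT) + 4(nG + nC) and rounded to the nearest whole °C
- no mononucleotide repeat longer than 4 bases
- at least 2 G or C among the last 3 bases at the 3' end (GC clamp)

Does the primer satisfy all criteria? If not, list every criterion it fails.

Base counts: A=4, T=3, G=6, C=7 (length 20).
GC content: GC 13/20 = 65.0%, outside 39.4–61.1% ✗
Tm: Tm = 2·7 + 4·13 = 66°C ✓
homopolymer run: longest run = 2 ✓
GC clamp: 3' end GCC has 3 G/C ✓

Fails: GC content.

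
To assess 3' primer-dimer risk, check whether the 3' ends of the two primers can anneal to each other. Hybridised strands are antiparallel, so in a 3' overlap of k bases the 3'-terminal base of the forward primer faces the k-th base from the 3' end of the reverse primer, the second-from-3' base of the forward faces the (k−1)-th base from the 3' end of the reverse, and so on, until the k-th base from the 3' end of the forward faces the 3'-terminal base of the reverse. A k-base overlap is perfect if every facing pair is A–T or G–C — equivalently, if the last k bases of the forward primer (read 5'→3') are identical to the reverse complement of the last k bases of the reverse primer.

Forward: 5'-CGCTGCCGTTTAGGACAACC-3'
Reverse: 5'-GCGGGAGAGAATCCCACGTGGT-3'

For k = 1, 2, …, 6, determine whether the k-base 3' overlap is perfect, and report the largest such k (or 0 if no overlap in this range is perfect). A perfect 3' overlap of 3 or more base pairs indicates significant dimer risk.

Longest perfect overlap: 3 complementary base pairs; significant dimer risk (threshold 3).

Last 6 bases (5'→3') — forward …ACAACC, reverse …CGTGGT.
Reverse complement of the reverse primer's last 6 bases: ACCACG; its first k bases are the reverse complement of the reverse primer's last k bases, so a perfect k-base overlap needs the forward primer's last k bases to equal them.
Comparing (forward last k vs required): k=1: C vs A ✗; k=2: CC vs AC ✗; k=3: ACC vs ACC ✓; k=4: AACC vs ACCA ✗; k=5: CAACC vs ACCAC ✗; k=6: ACAACC vs ACCACG ✗.
Only k = 3 is perfect, so the longest perfect 3' overlap is 3.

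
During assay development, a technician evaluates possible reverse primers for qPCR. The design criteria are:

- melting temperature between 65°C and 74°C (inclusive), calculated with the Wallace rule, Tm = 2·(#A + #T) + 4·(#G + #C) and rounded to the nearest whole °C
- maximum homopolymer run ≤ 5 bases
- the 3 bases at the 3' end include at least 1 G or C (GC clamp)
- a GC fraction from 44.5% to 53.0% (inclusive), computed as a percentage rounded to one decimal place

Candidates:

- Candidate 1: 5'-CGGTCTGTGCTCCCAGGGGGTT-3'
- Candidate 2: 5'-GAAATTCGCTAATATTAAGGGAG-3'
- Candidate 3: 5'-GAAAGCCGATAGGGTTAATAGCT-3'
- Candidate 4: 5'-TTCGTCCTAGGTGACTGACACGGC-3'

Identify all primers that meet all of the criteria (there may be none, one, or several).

Candidate 1 (22 nt, A=1 T=6 G=9 C=6): Tm = 2·7 + 4·15 = 74°C ✓; longest run = 5 ✓; 3' end GTT has 1 G/C ✓; GC 15/22 = 68.2%, outside 44.5–53.0% ✗ — fails.
Candidate 2 (23 nt, A=9 T=6 G=6 C=2): Tm = 2·15 + 4·8 = 62°C, outside 65–74°C ✗; longest run = 3 ✓; 3' end GAG has 2 G/C ✓; GC 8/23 = 34.8%, outside 44.5–53.0% ✗ — fails.
Candidate 3 (23 nt, A=8 T=5 G=7 C=3): Tm = 2·13 + 4·10 = 66°C ✓; longest run = 3 ✓; 3' end GCT has 2 G/C ✓; GC 10/23 = 43.5%, outside 44.5–53.0% ✗ — fails.
Candidate 4 (24 nt, A=4 T=6 G=7 C=7): Tm = 2·10 + 4·14 = 76°C, outside 65–74°C ✗; longest run = 2 ✓; 3' end GGC has 3 G/C ✓; GC 14/24 = 58.3%, outside 44.5–53.0% ✗ — fails.

None of the candidates satisfy all criteria.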